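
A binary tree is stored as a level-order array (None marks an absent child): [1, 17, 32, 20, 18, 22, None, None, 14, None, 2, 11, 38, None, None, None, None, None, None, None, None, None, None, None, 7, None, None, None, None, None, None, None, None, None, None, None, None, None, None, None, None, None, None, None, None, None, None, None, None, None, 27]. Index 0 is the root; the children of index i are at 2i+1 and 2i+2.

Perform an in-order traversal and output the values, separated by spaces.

20 14 17 18 2 1 11 7 27 22 38 32

In-order visits the left subtree, then the node, then the right subtree.
At 1: go left to 17.
  At 17: go left to 20.
    At 20: no left child.
    Visit 20.
    At 20: go right to 14.
      14 is a leaf — visit 14.
  Visit 17.
  At 17: go right to 18.
    At 18: no left child.
    Visit 18.
    At 18: go right to 2.
      2 is a leaf — visit 2.
Visit 1.
At 1: go right to 32.
  At 32: go left to 22.
    At 22: go left to 11.
      At 11: no left child.
      Visit 11.
      At 11: go right to 7.
        At 7: no left child.
        Visit 7.
        At 7: go right to 27.
          27 is a leaf — visit 27.
    Visit 22.
    At 22: go right to 38.
      38 is a leaf — visit 38.
  Visit 32.
  At 32: no right child.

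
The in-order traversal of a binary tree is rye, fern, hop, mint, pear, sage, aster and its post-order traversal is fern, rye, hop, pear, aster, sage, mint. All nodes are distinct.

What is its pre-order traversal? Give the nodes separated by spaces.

The last element of post-order is the root; it splits in-order into left and right subtrees.
Root mint: left subtree has 3 nodes {rye, fern, hop}, right has 3 {pear, sage, aster}.
  Root hop: left subtree has 2 nodes {rye, fern}, right has 0 { }.
    Root rye: left subtree has 0 nodes { }, right has 1 {fern}.
  Root sage: left subtree has 1 node {pear}, right has 1 {aster}.

mint hop rye fern sage pear aster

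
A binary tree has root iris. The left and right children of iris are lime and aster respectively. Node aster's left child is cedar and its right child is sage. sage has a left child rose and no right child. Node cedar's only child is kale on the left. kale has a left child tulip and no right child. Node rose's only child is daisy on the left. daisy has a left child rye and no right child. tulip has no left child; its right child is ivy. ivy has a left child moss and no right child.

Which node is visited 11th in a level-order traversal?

rye

Level-order visits nodes level by level from the root, left to right within each level.
Level 0: iris
Level 1: lime, aster
Level 2: cedar, sage
Level 3: kale, rose
Level 4: tulip, daisy
Level 5: ivy, rye
Level 6: moss
Full level-order sequence: iris, lime, aster, cedar, sage, kale, rose, tulip, daisy, ivy, rye, moss.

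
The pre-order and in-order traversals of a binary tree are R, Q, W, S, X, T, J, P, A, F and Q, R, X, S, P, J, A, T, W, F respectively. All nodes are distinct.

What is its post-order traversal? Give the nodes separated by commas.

The first element of pre-order is the root; it splits in-order into left and right subtrees.
Root R: left subtree has 1 node {Q}, right has 8 {X, S, P, J, A, T, W, F}.
  Root W: left subtree has 6 nodes {X, S, P, J, A, T}, right has 1 {F}.
    Root S: left subtree has 1 node {X}, right has 4 {P, J, A, T}.
      Root T: left subtree has 3 nodes {P, J, A}, right has 0 { }.
        Root J: left subtree has 1 node {P}, right has 1 {A}.

Q, X, P, A, J, T, S, F, W, R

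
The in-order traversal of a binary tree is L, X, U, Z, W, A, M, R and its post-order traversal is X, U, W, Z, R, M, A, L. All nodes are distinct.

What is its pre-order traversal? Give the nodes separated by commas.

L, A, Z, U, X, W, M, R

The last element of post-order is the root; it splits in-order into left and right subtrees.
Root L: left subtree has 0 nodes { }, right has 7 {X, U, Z, W, A, M, R}.
  Root A: left subtree has 4 nodes {X, U, Z, W}, right has 2 {M, R}.
    Root Z: left subtree has 2 nodes {X, U}, right has 1 {W}.
      Root U: left subtree has 1 node {X}, right has 0 { }.
    Root M: left subtree has 0 nodes { }, right has 1 {R}.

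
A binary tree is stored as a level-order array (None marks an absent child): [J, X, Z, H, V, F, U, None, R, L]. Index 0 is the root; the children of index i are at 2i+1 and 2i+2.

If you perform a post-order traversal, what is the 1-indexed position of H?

2

Post-order visits the left subtree, then the right subtree, then the node.
At J: go left to X.
  At X: go left to H.
    At H: no left child.
    At H: go right to R.
      R is a leaf — visit R.
    Visit H.
  At X: go right to V.
    At V: go left to L.
      L is a leaf — visit L.
    At V: no right child.
    Visit V.
  Visit X.
At J: go right to Z.
  At Z: go left to F.
    F is a leaf — visit F.
  At Z: go right to U.
    U is a leaf — visit U.
  Visit Z.
Visit J.
Full post-order sequence: R, H, L, V, X, F, U, Z, J.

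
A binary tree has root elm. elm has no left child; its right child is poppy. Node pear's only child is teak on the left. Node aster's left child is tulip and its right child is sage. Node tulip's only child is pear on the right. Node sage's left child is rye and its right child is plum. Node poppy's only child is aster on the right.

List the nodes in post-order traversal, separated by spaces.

teak pear tulip rye plum sage aster poppy elm

Post-order visits the left subtree, then the right subtree, then the node.
At elm: no left child.
At elm: go right to poppy.
  At poppy: no left child.
  At poppy: go right to aster.
    At aster: go left to tulip.
      At tulip: no left child.
      At tulip: go right to pear.
        At pear: go left to teak.
          teak is a leaf — visit teak.
        At pear: no right child.
        Visit pear.
      Visit tulip.
    At aster: go right to sage.
      At sage: go left to rye.
        rye is a leaf — visit rye.
      At sage: go right to plum.
        plum is a leaf — visit plum.
      Visit sage.
    Visit aster.
  Visit poppy.
Visit elm.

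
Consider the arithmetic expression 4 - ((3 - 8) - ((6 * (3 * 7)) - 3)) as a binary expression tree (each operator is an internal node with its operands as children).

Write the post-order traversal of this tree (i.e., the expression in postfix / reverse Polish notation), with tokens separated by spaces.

4 3 8 - 6 3 7 * * 3 - - -

Post-order on an expression tree gives postfix notation: for each operator, emit left operand, right operand, then the operator.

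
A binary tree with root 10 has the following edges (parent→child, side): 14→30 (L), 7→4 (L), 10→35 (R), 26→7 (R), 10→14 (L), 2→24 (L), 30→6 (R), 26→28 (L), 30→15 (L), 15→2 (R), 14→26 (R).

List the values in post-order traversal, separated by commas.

24, 2, 15, 6, 30, 28, 4, 7, 26, 14, 35, 10

Post-order visits the left subtree, then the right subtree, then the node.
At 10: go left to 14.
  At 14: go left to 30.
    At 30: go left to 15.
      At 15: no left child.
      At 15: go right to 2.
        At 2: go left to 24.
          24 is a leaf — visit 24.
        At 2: no right child.
        Visit 2.
      Visit 15.
    At 30: go right to 6.
      6 is a leaf — visit 6.
    Visit 30.
  At 14: go right to 26.
    At 26: go left to 28.
      28 is a leaf — visit 28.
    At 26: go right to 7.
      At 7: go left to 4.
        4 is a leaf — visit 4.
      At 7: no right child.
      Visit 7.
    Visit 26.
  Visit 14.
At 10: go right to 35.
  35 is a leaf — visit 35.
Visit 10.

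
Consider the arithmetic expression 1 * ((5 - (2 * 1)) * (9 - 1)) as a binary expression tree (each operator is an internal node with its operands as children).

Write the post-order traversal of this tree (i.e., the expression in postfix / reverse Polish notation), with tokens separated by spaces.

Post-order on an expression tree gives postfix notation: for each operator, emit left operand, right operand, then the operator.

1 5 2 1 * - 9 1 - * *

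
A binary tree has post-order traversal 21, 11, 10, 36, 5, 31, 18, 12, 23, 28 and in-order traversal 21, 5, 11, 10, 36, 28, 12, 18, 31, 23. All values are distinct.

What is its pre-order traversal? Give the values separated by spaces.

The last element of post-order is the root; it splits in-order into left and right subtrees.
Root 28: left subtree has 5 nodes {21, 5, 11, 10, 36}, right has 4 {12, 18, 31, 23}.
  Root 5: left subtree has 1 node {21}, right has 3 {11, 10, 36}.
    Root 36: left subtree has 2 nodes {11, 10}, right has 0 { }.
      Root 10: left subtree has 1 node {11}, right has 0 { }.
  Root 23: left subtree has 3 nodes {12, 18, 31}, right has 0 { }.
    Root 12: left subtree has 0 nodes { }, right has 2 {18, 31}.
      Root 18: left subtree has 0 nodes { }, right has 1 {31}.

28 5 21 36 10 11 23 12 18 31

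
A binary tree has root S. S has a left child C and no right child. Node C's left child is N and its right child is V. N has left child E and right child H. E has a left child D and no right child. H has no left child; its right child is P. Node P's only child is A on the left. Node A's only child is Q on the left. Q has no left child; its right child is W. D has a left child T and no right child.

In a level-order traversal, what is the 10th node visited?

Level-order visits nodes level by level from the root, left to right within each level.
Level 0: S
Level 1: C
Level 2: N, V
Level 3: E, H
Level 4: D, P
Level 5: T, A
Level 6: Q
Level 7: W
Full level-order sequence: S, C, N, V, E, H, D, P, T, A, Q, W.

A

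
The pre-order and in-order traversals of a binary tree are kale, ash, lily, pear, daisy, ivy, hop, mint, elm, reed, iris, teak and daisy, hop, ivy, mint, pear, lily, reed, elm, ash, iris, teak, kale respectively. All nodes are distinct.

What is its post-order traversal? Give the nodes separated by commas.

The first element of pre-order is the root; it splits in-order into left and right subtrees.
Root kale: left subtree has 11 nodes {daisy, hop, ivy, mint, pear, lily, reed, elm, ash, iris, teak}, right has 0 { }.
  Root ash: left subtree has 8 nodes {daisy, hop, ivy, mint, pear, lily, reed, elm}, right has 2 {iris, teak}.
    Root lily: left subtree has 5 nodes {daisy, hop, ivy, mint, pear}, right has 2 {reed, elm}.
      Root pear: left subtree has 4 nodes {daisy, hop, ivy, mint}, right has 0 { }.
        Root daisy: left subtree has 0 nodes { }, right has 3 {hop, ivy, mint}.
          Root ivy: left subtree has 1 node {hop}, right has 1 {mint}.
      Root elm: left subtree has 1 node {reed}, right has 0 { }.
    Root iris: left subtree has 0 nodes { }, right has 1 {teak}.

hop, mint, ivy, daisy, pear, reed, elm, lily, teak, iris, ash, kale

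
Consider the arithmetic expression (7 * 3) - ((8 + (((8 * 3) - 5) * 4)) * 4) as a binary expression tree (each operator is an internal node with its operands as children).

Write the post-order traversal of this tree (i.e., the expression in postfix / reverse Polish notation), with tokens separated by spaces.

Post-order on an expression tree gives postfix notation: for each operator, emit left operand, right operand, then the operator.

7 3 * 8 8 3 * 5 - 4 * + 4 * -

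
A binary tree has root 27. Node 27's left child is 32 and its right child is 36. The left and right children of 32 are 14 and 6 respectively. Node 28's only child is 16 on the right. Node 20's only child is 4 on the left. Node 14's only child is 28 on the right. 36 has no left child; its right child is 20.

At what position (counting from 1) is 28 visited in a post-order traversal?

Post-order visits the left subtree, then the right subtree, then the node.
At 27: go left to 32.
  At 32: go left to 14.
    At 14: no left child.
    At 14: go right to 28.
      At 28: no left child.
      At 28: go right to 16.
        16 is a leaf — visit 16.
      Visit 28.
    Visit 14.
  At 32: go right to 6.
    6 is a leaf — visit 6.
  Visit 32.
At 27: go right to 36.
  At 36: no left child.
  At 36: go right to 20.
    At 20: go left to 4.
      4 is a leaf — visit 4.
    At 20: no right child.
    Visit 20.
  Visit 36.
Visit 27.
Full post-order sequence: 16, 28, 14, 6, 32, 4, 20, 36, 27.

2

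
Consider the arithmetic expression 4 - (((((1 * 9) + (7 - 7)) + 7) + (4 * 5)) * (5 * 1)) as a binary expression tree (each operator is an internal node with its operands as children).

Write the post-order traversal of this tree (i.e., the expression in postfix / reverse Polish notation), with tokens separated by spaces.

Post-order on an expression tree gives postfix notation: for each operator, emit left operand, right operand, then the operator.

4 1 9 * 7 7 - + 7 + 4 5 * + 5 1 * * -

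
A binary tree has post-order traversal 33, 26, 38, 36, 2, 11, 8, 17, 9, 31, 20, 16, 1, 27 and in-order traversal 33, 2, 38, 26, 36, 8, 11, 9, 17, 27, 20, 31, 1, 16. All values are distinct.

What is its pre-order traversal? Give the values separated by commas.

27, 9, 8, 2, 33, 36, 38, 26, 11, 17, 1, 20, 31, 16

The last element of post-order is the root; it splits in-order into left and right subtrees.
Root 27: left subtree has 9 nodes {33, 2, 38, 26, 36, 8, 11, 9, 17}, right has 4 {20, 31, 1, 16}.
  Root 9: left subtree has 7 nodes {33, 2, 38, 26, 36, 8, 11}, right has 1 {17}.
    Root 8: left subtree has 5 nodes {33, 2, 38, 26, 36}, right has 1 {11}.
      Root 2: left subtree has 1 node {33}, right has 3 {38, 26, 36}.
        Root 36: left subtree has 2 nodes {38, 26}, right has 0 { }.
          Root 38: left subtree has 0 nodes { }, right has 1 {26}.
  Root 1: left subtree has 2 nodes {20, 31}, right has 1 {16}.
    Root 20: left subtree has 0 nodes { }, right has 1 {31}.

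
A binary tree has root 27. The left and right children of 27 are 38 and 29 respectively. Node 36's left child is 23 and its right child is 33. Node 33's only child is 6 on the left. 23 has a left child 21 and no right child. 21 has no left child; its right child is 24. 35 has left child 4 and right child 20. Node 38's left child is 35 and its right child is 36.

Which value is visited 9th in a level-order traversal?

Level-order visits nodes level by level from the root, left to right within each level.
Level 0: 27
Level 1: 38, 29
Level 2: 35, 36
Level 3: 4, 20, 23, 33
Level 4: 21, 6
Level 5: 24
Full level-order sequence: 27, 38, 29, 35, 36, 4, 20, 23, 33, 21, 6, 24.

33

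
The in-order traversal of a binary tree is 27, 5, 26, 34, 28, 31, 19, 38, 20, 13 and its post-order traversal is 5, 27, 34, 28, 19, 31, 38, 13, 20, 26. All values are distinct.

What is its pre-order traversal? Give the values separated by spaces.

The last element of post-order is the root; it splits in-order into left and right subtrees.
Root 26: left subtree has 2 nodes {27, 5}, right has 7 {34, 28, 31, 19, 38, 20, 13}.
  Root 27: left subtree has 0 nodes { }, right has 1 {5}.
  Root 20: left subtree has 5 nodes {34, 28, 31, 19, 38}, right has 1 {13}.
    Root 38: left subtree has 4 nodes {34, 28, 31, 19}, right has 0 { }.
      Root 31: left subtree has 2 nodes {34, 28}, right has 1 {19}.
        Root 28: left subtree has 1 node {34}, right has 0 { }.

26 27 5 20 38 31 28 34 19 13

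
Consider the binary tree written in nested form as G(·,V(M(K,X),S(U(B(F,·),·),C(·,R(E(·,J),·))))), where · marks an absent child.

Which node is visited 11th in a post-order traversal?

Post-order visits the left subtree, then the right subtree, then the node.
At G: no left child.
At G: go right to V.
  At V: go left to M.
    At M: go left to K.
      K is a leaf — visit K.
    At M: go right to X.
      X is a leaf — visit X.
    Visit M.
  At V: go right to S.
    At S: go left to U.
      At U: go left to B.
        At B: go left to F.
          F is a leaf — visit F.
        At B: no right child.
        Visit B.
      At U: no right child.
      Visit U.
    At S: go right to C.
      At C: no left child.
      At C: go right to R.
        At R: go left to E.
          At E: no left child.
          At E: go right to J.
            J is a leaf — visit J.
          Visit E.
        At R: no right child.
        Visit R.
      Visit C.
    Visit S.
  Visit V.
Visit G.
Full post-order sequence: K, X, M, F, B, U, J, E, R, C, S, V, G.

S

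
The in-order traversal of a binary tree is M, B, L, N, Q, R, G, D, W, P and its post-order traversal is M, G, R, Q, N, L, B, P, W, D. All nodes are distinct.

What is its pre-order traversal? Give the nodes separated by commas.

D, B, M, L, N, Q, R, G, W, P

The last element of post-order is the root; it splits in-order into left and right subtrees.
Root D: left subtree has 7 nodes {M, B, L, N, Q, R, G}, right has 2 {W, P}.
  Root B: left subtree has 1 node {M}, right has 5 {L, N, Q, R, G}.
    Root L: left subtree has 0 nodes { }, right has 4 {N, Q, R, G}.
      Root N: left subtree has 0 nodes { }, right has 3 {Q, R, G}.
        Root Q: left subtree has 0 nodes { }, right has 2 {R, G}.
          Root R: left subtree has 0 nodes { }, right has 1 {G}.
  Root W: left subtree has 0 nodes { }, right has 1 {P}.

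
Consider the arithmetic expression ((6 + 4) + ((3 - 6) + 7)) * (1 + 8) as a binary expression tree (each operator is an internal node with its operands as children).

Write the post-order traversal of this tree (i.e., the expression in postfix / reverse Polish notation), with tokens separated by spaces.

Post-order on an expression tree gives postfix notation: for each operator, emit left operand, right operand, then the operator.

6 4 + 3 6 - 7 + + 1 8 + *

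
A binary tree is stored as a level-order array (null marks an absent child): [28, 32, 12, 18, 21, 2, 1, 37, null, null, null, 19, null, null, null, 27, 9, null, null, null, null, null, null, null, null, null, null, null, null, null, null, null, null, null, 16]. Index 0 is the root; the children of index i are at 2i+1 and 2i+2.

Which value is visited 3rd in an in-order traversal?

In-order visits the left subtree, then the node, then the right subtree.
At 28: go left to 32.
  At 32: go left to 18.
    At 18: go left to 37.
      At 37: go left to 27.
        27 is a leaf — visit 27.
      Visit 37.
      At 37: go right to 9.
        At 9: no left child.
        Visit 9.
        At 9: go right to 16.
          16 is a leaf — visit 16.
    Visit 18.
    At 18: no right child.
  Visit 32.
  At 32: go right to 21.
    21 is a leaf — visit 21.
Visit 28.
At 28: go right to 12.
  At 12: go left to 2.
    At 2: go left to 19.
      19 is a leaf — visit 19.
    Visit 2.
    At 2: no right child.
  Visit 12.
  At 12: go right to 1.
    1 is a leaf — visit 1.
Full in-order sequence: 27, 37, 9, 16, 18, 32, 21, 28, 19, 2, 12, 1.

9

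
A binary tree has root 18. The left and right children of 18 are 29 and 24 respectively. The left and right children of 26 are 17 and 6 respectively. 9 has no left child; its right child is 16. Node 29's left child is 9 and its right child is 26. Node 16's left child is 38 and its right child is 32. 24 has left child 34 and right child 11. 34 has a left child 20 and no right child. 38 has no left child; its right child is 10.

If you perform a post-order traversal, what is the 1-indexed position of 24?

Post-order visits the left subtree, then the right subtree, then the node.
At 18: go left to 29.
  At 29: go left to 9.
    At 9: no left child.
    At 9: go right to 16.
      At 16: go left to 38.
        At 38: no left child.
        At 38: go right to 10.
          10 is a leaf — visit 10.
        Visit 38.
      At 16: go right to 32.
        32 is a leaf — visit 32.
      Visit 16.
    Visit 9.
  At 29: go right to 26.
    At 26: go left to 17.
      17 is a leaf — visit 17.
    At 26: go right to 6.
      6 is a leaf — visit 6.
    Visit 26.
  Visit 29.
At 18: go right to 24.
  At 24: go left to 34.
    At 34: go left to 20.
      20 is a leaf — visit 20.
    At 34: no right child.
    Visit 34.
  At 24: go right to 11.
    11 is a leaf — visit 11.
  Visit 24.
Visit 18.
Full post-order sequence: 10, 38, 32, 16, 9, 17, 6, 26, 29, 20, 34, 11, 24, 18.

13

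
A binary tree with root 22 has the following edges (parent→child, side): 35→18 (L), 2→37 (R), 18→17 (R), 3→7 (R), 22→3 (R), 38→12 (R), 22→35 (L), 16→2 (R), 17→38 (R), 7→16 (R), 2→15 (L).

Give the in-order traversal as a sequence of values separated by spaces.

18 17 38 12 35 22 3 7 16 15 2 37

In-order visits the left subtree, then the node, then the right subtree.
At 22: go left to 35.
  At 35: go left to 18.
    At 18: no left child.
    Visit 18.
    At 18: go right to 17.
      At 17: no left child.
      Visit 17.
      At 17: go right to 38.
        At 38: no left child.
        Visit 38.
        At 38: go right to 12.
          12 is a leaf — visit 12.
  Visit 35.
  At 35: no right child.
Visit 22.
At 22: go right to 3.
  At 3: no left child.
  Visit 3.
  At 3: go right to 7.
    At 7: no left child.
    Visit 7.
    At 7: go right to 16.
      At 16: no left child.
      Visit 16.
      At 16: go right to 2.
        At 2: go left to 15.
          15 is a leaf — visit 15.
        Visit 2.
        At 2: go right to 37.
          37 is a leaf — visit 37.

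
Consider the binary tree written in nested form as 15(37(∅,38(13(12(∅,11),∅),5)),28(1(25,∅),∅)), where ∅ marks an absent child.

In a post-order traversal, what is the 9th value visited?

28

Post-order visits the left subtree, then the right subtree, then the node.
At 15: go left to 37.
  At 37: no left child.
  At 37: go right to 38.
    At 38: go left to 13.
      At 13: go left to 12.
        At 12: no left child.
        At 12: go right to 11.
          11 is a leaf — visit 11.
        Visit 12.
      At 13: no right child.
      Visit 13.
    At 38: go right to 5.
      5 is a leaf — visit 5.
    Visit 38.
  Visit 37.
At 15: go right to 28.
  At 28: go left to 1.
    At 1: go left to 25.
      25 is a leaf — visit 25.
    At 1: no right child.
    Visit 1.
  At 28: no right child.
  Visit 28.
Visit 15.
Full post-order sequence: 11, 12, 13, 5, 38, 37, 25, 1, 28, 15.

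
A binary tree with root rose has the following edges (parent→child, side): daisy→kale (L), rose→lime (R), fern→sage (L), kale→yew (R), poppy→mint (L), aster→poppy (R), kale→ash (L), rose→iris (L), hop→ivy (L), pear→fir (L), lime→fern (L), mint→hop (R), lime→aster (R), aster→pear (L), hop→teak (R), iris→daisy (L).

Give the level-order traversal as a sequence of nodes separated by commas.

Level-order visits nodes level by level from the root, left to right within each level.
Level 0: rose
Level 1: iris, lime
Level 2: daisy, fern, aster
Level 3: kale, sage, pear, poppy
Level 4: ash, yew, fir, mint
Level 5: hop
Level 6: ivy, teak

rose, iris, lime, daisy, fern, aster, kale, sage, pear, poppy, ash, yew, fir, mint, hop, ivy, teak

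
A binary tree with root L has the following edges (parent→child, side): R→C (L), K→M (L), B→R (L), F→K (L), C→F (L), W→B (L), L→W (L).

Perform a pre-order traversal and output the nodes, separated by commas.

Pre-order visits the node, then its left subtree, then its right subtree.
Visit L.
At L: go left to W.
  Visit W.
  At W: go left to B.
    Visit B.
    At B: go left to R.
      Visit R.
      At R: go left to C.
        Visit C.
        At C: go left to F.
          Visit F.
          At F: go left to K.
            Visit K.
            At K: go left to M.
              M is a leaf — visit M.
            At K: no right child.
          At F: no right child.
        At C: no right child.
      At R: no right child.
    At B: no right child.
  At W: no right child.
At L: no right child.

L, W, B, R, C, F, K, M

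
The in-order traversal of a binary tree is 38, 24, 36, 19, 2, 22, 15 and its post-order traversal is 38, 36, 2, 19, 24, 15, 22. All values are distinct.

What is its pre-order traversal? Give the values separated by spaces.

The last element of post-order is the root; it splits in-order into left and right subtrees.
Root 22: left subtree has 5 nodes {38, 24, 36, 19, 2}, right has 1 {15}.
  Root 24: left subtree has 1 node {38}, right has 3 {36, 19, 2}.
    Root 19: left subtree has 1 node {36}, right has 1 {2}.

22 24 38 19 36 2 15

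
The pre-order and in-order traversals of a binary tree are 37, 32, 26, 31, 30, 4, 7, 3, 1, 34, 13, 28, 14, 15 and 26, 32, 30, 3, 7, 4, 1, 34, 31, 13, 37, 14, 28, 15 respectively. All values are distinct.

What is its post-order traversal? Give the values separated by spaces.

26 3 7 34 1 4 30 13 31 32 14 15 28 37

The first element of pre-order is the root; it splits in-order into left and right subtrees.
Root 37: left subtree has 10 nodes {26, 32, 30, 3, 7, 4, 1, 34, 31, 13}, right has 3 {14, 28, 15}.
  Root 32: left subtree has 1 node {26}, right has 8 {30, 3, 7, 4, 1, 34, 31, 13}.
    Root 31: left subtree has 6 nodes {30, 3, 7, 4, 1, 34}, right has 1 {13}.
      Root 30: left subtree has 0 nodes { }, right has 5 {3, 7, 4, 1, 34}.
        Root 4: left subtree has 2 nodes {3, 7}, right has 2 {1, 34}.
          Root 7: left subtree has 1 node {3}, right has 0 { }.
          Root 1: left subtree has 0 nodes { }, right has 1 {34}.
  Root 28: left subtree has 1 node {14}, right has 1 {15}.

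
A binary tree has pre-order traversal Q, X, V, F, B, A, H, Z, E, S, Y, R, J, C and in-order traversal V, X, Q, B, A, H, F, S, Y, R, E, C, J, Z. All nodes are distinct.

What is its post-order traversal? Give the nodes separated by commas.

The first element of pre-order is the root; it splits in-order into left and right subtrees.
Root Q: left subtree has 2 nodes {V, X}, right has 11 {B, A, H, F, S, Y, R, E, C, J, Z}.
  Root X: left subtree has 1 node {V}, right has 0 { }.
  Root F: left subtree has 3 nodes {B, A, H}, right has 7 {S, Y, R, E, C, J, Z}.
    Root B: left subtree has 0 nodes { }, right has 2 {A, H}.
      Root A: left subtree has 0 nodes { }, right has 1 {H}.
    Root Z: left subtree has 6 nodes {S, Y, R, E, C, J}, right has 0 { }.
      Root E: left subtree has 3 nodes {S, Y, R}, right has 2 {C, J}.
        Root S: left subtree has 0 nodes { }, right has 2 {Y, R}.
          Root Y: left subtree has 0 nodes { }, right has 1 {R}.
        Root J: left subtree has 1 node {C}, right has 0 { }.

V, X, H, A, B, R, Y, S, C, J, E, Z, F, Q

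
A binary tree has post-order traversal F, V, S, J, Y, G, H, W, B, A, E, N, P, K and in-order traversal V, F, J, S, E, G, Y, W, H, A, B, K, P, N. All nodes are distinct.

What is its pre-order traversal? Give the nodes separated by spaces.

K E J V F S A W G Y H B P N

The last element of post-order is the root; it splits in-order into left and right subtrees.
Root K: left subtree has 11 nodes {V, F, J, S, E, G, Y, W, H, A, B}, right has 2 {P, N}.
  Root E: left subtree has 4 nodes {V, F, J, S}, right has 6 {G, Y, W, H, A, B}.
    Root J: left subtree has 2 nodes {V, F}, right has 1 {S}.
      Root V: left subtree has 0 nodes { }, right has 1 {F}.
    Root A: left subtree has 4 nodes {G, Y, W, H}, right has 1 {B}.
      Root W: left subtree has 2 nodes {G, Y}, right has 1 {H}.
        Root G: left subtree has 0 nodes { }, right has 1 {Y}.
  Root P: left subtree has 0 nodes { }, right has 1 {N}.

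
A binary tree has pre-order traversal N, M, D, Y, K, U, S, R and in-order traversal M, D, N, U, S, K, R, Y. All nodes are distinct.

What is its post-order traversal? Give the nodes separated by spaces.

The first element of pre-order is the root; it splits in-order into left and right subtrees.
Root N: left subtree has 2 nodes {M, D}, right has 5 {U, S, K, R, Y}.
  Root M: left subtree has 0 nodes { }, right has 1 {D}.
  Root Y: left subtree has 4 nodes {U, S, K, R}, right has 0 { }.
    Root K: left subtree has 2 nodes {U, S}, right has 1 {R}.
      Root U: left subtree has 0 nodes { }, right has 1 {S}.

D M S U R K Y N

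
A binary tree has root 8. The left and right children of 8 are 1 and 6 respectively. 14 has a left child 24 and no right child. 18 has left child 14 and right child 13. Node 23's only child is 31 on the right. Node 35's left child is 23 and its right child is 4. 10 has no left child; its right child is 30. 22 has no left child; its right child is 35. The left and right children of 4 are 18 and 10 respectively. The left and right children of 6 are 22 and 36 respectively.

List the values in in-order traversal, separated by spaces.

In-order visits the left subtree, then the node, then the right subtree.
At 8: go left to 1.
  1 is a leaf — visit 1.
Visit 8.
At 8: go right to 6.
  At 6: go left to 22.
    At 22: no left child.
    Visit 22.
    At 22: go right to 35.
      At 35: go left to 23.
        At 23: no left child.
        Visit 23.
        At 23: go right to 31.
          31 is a leaf — visit 31.
      Visit 35.
      At 35: go right to 4.
        At 4: go left to 18.
          At 18: go left to 14.
            At 14: go left to 24.
              24 is a leaf — visit 24.
            Visit 14.
            At 14: no right child.
          Visit 18.
          At 18: go right to 13.
            13 is a leaf — visit 13.
        Visit 4.
        At 4: go right to 10.
          At 10: no left child.
          Visit 10.
          At 10: go right to 30.
            30 is a leaf — visit 30.
  Visit 6.
  At 6: go right to 36.
    36 is a leaf — visit 36.

1 8 22 23 31 35 24 14 18 13 4 10 30 6 36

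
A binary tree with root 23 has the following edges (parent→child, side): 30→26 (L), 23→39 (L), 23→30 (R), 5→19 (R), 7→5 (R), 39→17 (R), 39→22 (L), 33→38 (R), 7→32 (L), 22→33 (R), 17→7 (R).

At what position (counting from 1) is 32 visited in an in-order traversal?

6

In-order visits the left subtree, then the node, then the right subtree.
At 23: go left to 39.
  At 39: go left to 22.
    At 22: no left child.
    Visit 22.
    At 22: go right to 33.
      At 33: no left child.
      Visit 33.
      At 33: go right to 38.
        38 is a leaf — visit 38.
  Visit 39.
  At 39: go right to 17.
    At 17: no left child.
    Visit 17.
    At 17: go right to 7.
      At 7: go left to 32.
        32 is a leaf — visit 32.
      Visit 7.
      At 7: go right to 5.
        At 5: no left child.
        Visit 5.
        At 5: go right to 19.
          19 is a leaf — visit 19.
Visit 23.
At 23: go right to 30.
  At 30: go left to 26.
    26 is a leaf — visit 26.
  Visit 30.
  At 30: no right child.
Full in-order sequence: 22, 33, 38, 39, 17, 32, 7, 5, 19, 23, 26, 30.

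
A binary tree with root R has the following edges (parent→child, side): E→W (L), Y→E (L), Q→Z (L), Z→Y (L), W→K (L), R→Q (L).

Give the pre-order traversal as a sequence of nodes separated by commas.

R, Q, Z, Y, E, W, K

Pre-order visits the node, then its left subtree, then its right subtree.
Visit R.
At R: go left to Q.
  Visit Q.
  At Q: go left to Z.
    Visit Z.
    At Z: go left to Y.
      Visit Y.
      At Y: go left to E.
        Visit E.
        At E: go left to W.
          Visit W.
          At W: go left to K.
            K is a leaf — visit K.
          At W: no right child.
        At E: no right child.
      At Y: no right child.
    At Z: no right child.
  At Q: no right child.
At R: no right child.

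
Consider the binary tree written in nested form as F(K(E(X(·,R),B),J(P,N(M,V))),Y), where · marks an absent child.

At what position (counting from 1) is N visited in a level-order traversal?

9

Level-order visits nodes level by level from the root, left to right within each level.
Level 0: F
Level 1: K, Y
Level 2: E, J
Level 3: X, B, P, N
Level 4: R, M, V
Full level-order sequence: F, K, Y, E, J, X, B, P, N, R, M, V.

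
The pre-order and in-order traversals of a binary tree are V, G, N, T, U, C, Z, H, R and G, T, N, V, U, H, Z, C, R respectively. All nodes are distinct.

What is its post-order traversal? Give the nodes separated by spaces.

The first element of pre-order is the root; it splits in-order into left and right subtrees.
Root V: left subtree has 3 nodes {G, T, N}, right has 5 {U, H, Z, C, R}.
  Root G: left subtree has 0 nodes { }, right has 2 {T, N}.
    Root N: left subtree has 1 node {T}, right has 0 { }.
  Root U: left subtree has 0 nodes { }, right has 4 {H, Z, C, R}.
    Root C: left subtree has 2 nodes {H, Z}, right has 1 {R}.
      Root Z: left subtree has 1 node {H}, right has 0 { }.

T N G H Z R C U V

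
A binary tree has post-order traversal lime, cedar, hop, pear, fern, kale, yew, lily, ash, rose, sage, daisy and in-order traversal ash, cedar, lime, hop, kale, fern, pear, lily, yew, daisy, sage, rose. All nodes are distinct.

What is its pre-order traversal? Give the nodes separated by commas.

The last element of post-order is the root; it splits in-order into left and right subtrees.
Root daisy: left subtree has 9 nodes {ash, cedar, lime, hop, kale, fern, pear, lily, yew}, right has 2 {sage, rose}.
  Root ash: left subtree has 0 nodes { }, right has 8 {cedar, lime, hop, kale, fern, pear, lily, yew}.
    Root lily: left subtree has 6 nodes {cedar, lime, hop, kale, fern, pear}, right has 1 {yew}.
      Root kale: left subtree has 3 nodes {cedar, lime, hop}, right has 2 {fern, pear}.
        Root hop: left subtree has 2 nodes {cedar, lime}, right has 0 { }.
          Root cedar: left subtree has 0 nodes { }, right has 1 {lime}.
        Root fern: left subtree has 0 nodes { }, right has 1 {pear}.
  Root sage: left subtree has 0 nodes { }, right has 1 {rose}.

daisy, ash, lily, kale, hop, cedar, lime, fern, pear, yew, sage, rose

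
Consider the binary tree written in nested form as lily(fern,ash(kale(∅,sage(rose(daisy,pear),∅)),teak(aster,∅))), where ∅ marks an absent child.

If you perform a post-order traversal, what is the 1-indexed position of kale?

6

Post-order visits the left subtree, then the right subtree, then the node.
At lily: go left to fern.
  fern is a leaf — visit fern.
At lily: go right to ash.
  At ash: go left to kale.
    At kale: no left child.
    At kale: go right to sage.
      At sage: go left to rose.
        At rose: go left to daisy.
          daisy is a leaf — visit daisy.
        At rose: go right to pear.
          pear is a leaf — visit pear.
        Visit rose.
      At sage: no right child.
      Visit sage.
    Visit kale.
  At ash: go right to teak.
    At teak: go left to aster.
      aster is a leaf — visit aster.
    At teak: no right child.
    Visit teak.
  Visit ash.
Visit lily.
Full post-order sequence: fern, daisy, pear, rose, sage, kale, aster, teak, ash, lily.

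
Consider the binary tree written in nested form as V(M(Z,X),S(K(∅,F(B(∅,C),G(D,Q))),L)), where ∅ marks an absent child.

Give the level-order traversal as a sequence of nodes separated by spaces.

V M S Z X K L F B G C D Q

Level-order visits nodes level by level from the root, left to right within each level.
Level 0: V
Level 1: M, S
Level 2: Z, X, K, L
Level 3: F
Level 4: B, G
Level 5: C, D, Q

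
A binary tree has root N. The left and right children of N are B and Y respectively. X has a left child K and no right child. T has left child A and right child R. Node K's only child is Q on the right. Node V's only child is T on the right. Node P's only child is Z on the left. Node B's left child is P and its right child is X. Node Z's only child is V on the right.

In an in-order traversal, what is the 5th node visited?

In-order visits the left subtree, then the node, then the right subtree.
At N: go left to B.
  At B: go left to P.
    At P: go left to Z.
      At Z: no left child.
      Visit Z.
      At Z: go right to V.
        At V: no left child.
        Visit V.
        At V: go right to T.
          At T: go left to A.
            A is a leaf — visit A.
          Visit T.
          At T: go right to R.
            R is a leaf — visit R.
    Visit P.
    At P: no right child.
  Visit B.
  At B: go right to X.
    At X: go left to K.
      At K: no left child.
      Visit K.
      At K: go right to Q.
        Q is a leaf — visit Q.
    Visit X.
    At X: no right child.
Visit N.
At N: go right to Y.
  Y is a leaf — visit Y.
Full in-order sequence: Z, V, A, T, R, P, B, K, Q, X, N, Y.

R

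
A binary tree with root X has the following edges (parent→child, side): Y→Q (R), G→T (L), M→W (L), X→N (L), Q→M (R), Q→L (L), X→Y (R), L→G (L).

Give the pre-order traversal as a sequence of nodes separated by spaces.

X N Y Q L G T M W

Pre-order visits the node, then its left subtree, then its right subtree.
Visit X.
At X: go left to N.
  N is a leaf — visit N.
At X: go right to Y.
  Visit Y.
  At Y: no left child.
  At Y: go right to Q.
    Visit Q.
    At Q: go left to L.
      Visit L.
      At L: go left to G.
        Visit G.
        At G: go left to T.
          T is a leaf — visit T.
        At G: no right child.
      At L: no right child.
    At Q: go right to M.
      Visit M.
      At M: go left to W.
        W is a leaf — visit W.
      At M: no right child.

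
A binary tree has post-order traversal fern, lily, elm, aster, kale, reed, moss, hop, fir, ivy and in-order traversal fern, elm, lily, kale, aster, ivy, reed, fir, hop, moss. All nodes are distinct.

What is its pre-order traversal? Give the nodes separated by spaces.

The last element of post-order is the root; it splits in-order into left and right subtrees.
Root ivy: left subtree has 5 nodes {fern, elm, lily, kale, aster}, right has 4 {reed, fir, hop, moss}.
  Root kale: left subtree has 3 nodes {fern, elm, lily}, right has 1 {aster}.
    Root elm: left subtree has 1 node {fern}, right has 1 {lily}.
  Root fir: left subtree has 1 node {reed}, right has 2 {hop, moss}.
    Root hop: left subtree has 0 nodes { }, right has 1 {moss}.

ivy kale elm fern lily aster fir reed hop moss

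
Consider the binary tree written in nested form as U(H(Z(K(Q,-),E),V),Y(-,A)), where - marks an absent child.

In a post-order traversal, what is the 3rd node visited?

Post-order visits the left subtree, then the right subtree, then the node.
At U: go left to H.
  At H: go left to Z.
    At Z: go left to K.
      At K: go left to Q.
        Q is a leaf — visit Q.
      At K: no right child.
      Visit K.
    At Z: go right to E.
      E is a leaf — visit E.
    Visit Z.
  At H: go right to V.
    V is a leaf — visit V.
  Visit H.
At U: go right to Y.
  At Y: no left child.
  At Y: go right to A.
    A is a leaf — visit A.
  Visit Y.
Visit U.
Full post-order sequence: Q, K, E, Z, V, H, A, Y, U.

E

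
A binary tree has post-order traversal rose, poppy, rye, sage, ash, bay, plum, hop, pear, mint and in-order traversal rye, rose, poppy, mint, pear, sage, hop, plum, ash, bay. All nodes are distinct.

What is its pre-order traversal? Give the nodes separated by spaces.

mint rye poppy rose pear hop sage plum bay ash

The last element of post-order is the root; it splits in-order into left and right subtrees.
Root mint: left subtree has 3 nodes {rye, rose, poppy}, right has 6 {pear, sage, hop, plum, ash, bay}.
  Root rye: left subtree has 0 nodes { }, right has 2 {rose, poppy}.
    Root poppy: left subtree has 1 node {rose}, right has 0 { }.
  Root pear: left subtree has 0 nodes { }, right has 5 {sage, hop, plum, ash, bay}.
    Root hop: left subtree has 1 node {sage}, right has 3 {plum, ash, bay}.
      Root plum: left subtree has 0 nodes { }, right has 2 {ash, bay}.
        Root bay: left subtree has 1 node {ash}, right has 0 { }.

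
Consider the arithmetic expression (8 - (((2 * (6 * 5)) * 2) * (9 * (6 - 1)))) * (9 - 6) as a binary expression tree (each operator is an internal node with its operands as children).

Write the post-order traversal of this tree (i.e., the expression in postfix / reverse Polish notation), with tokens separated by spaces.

8 2 6 5 * * 2 * 9 6 1 - * * - 9 6 - *

Post-order on an expression tree gives postfix notation: for each operator, emit left operand, right operand, then the operator.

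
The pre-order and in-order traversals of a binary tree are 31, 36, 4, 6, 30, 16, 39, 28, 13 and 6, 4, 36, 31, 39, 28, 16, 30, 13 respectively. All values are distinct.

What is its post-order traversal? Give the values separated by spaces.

The first element of pre-order is the root; it splits in-order into left and right subtrees.
Root 31: left subtree has 3 nodes {6, 4, 36}, right has 5 {39, 28, 16, 30, 13}.
  Root 36: left subtree has 2 nodes {6, 4}, right has 0 { }.
    Root 4: left subtree has 1 node {6}, right has 0 { }.
  Root 30: left subtree has 3 nodes {39, 28, 16}, right has 1 {13}.
    Root 16: left subtree has 2 nodes {39, 28}, right has 0 { }.
      Root 39: left subtree has 0 nodes { }, right has 1 {28}.

6 4 36 28 39 16 13 30 31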